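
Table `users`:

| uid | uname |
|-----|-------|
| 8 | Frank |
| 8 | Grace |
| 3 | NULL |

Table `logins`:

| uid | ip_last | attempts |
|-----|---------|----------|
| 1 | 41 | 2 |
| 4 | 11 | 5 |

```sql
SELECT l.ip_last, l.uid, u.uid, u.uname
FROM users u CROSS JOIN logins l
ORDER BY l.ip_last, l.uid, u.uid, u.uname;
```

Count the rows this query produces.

CROSS JOIN pairs every row of `users` with every row of `logins`: 3 × 2 = 6 rows.

6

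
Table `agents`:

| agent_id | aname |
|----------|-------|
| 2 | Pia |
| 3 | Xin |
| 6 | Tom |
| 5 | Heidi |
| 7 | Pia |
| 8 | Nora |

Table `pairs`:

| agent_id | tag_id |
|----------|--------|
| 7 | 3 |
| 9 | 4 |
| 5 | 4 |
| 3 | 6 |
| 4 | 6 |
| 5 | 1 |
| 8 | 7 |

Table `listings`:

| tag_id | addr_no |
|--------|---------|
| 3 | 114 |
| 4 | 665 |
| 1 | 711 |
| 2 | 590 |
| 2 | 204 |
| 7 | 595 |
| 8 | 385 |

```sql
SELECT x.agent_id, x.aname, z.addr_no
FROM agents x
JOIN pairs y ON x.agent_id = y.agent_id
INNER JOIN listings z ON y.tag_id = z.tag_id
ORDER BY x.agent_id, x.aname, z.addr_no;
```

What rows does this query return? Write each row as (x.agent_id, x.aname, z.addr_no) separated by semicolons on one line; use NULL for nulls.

(5, Heidi, 665); (5, Heidi, 711); (7, Pia, 114); (8, Nora, 595)

Step 1 — x INNER JOIN y on agent_id → 5 row(s).
Then INNER JOIN `listings z` on tag_id: keep only rows whose y.tag_id appears in z.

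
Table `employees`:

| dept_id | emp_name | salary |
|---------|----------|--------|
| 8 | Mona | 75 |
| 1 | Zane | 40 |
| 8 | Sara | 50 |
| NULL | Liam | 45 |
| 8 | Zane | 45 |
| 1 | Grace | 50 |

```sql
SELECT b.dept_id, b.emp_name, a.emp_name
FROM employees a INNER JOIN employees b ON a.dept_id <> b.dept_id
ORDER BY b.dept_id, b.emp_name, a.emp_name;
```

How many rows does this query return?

INNER JOIN keeps only pairs where the ON condition holds.
Matching on a.dept_id <> b.dept_id. A NULL in a compared column never satisfies the condition.
Matched pairs: 12.
Total: 12 rows.

12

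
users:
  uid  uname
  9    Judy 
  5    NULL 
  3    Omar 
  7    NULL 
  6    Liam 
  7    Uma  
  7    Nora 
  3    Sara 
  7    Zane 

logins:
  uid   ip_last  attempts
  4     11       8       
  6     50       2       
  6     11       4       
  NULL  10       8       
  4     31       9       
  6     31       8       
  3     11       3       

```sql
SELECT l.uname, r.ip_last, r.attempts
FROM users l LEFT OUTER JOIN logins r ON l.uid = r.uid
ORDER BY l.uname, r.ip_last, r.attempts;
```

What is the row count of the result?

11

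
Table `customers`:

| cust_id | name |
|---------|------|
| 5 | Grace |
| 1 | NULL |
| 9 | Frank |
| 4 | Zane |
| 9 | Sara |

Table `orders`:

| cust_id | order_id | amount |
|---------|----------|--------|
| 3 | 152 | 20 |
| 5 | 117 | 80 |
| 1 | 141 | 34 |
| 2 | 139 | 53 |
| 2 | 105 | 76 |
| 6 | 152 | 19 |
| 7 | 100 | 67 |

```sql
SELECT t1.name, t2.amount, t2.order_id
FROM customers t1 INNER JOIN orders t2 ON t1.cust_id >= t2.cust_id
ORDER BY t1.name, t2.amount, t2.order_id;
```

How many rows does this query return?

24

INNER JOIN keeps only pairs where the ON condition holds.
Matching on t1.cust_id >= t2.cust_id.
- t1 row (cust_id=5): matches 5 t2 row(s) → 5 output row(s).
- t1 row (cust_id=1): matches 1 t2 row(s) → 1 output row(s).
- t1 row (cust_id=9): matches 7 t2 row(s) → 7 output row(s).
- t1 row (cust_id=4): matches 4 t2 row(s) → 4 output row(s).
- t1 row (cust_id=9): matches 7 t2 row(s) → 7 output row(s).
Total: 24 rows.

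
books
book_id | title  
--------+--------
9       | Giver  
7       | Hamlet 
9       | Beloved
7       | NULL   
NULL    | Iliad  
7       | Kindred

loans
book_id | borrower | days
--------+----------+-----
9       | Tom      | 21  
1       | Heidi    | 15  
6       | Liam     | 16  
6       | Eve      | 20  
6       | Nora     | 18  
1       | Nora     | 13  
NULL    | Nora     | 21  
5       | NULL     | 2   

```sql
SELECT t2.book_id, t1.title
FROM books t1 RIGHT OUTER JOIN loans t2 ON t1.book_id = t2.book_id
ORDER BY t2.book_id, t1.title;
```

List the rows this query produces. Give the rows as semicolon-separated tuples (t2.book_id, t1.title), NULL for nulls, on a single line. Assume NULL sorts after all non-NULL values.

(1, NULL); (1, NULL); (5, NULL); (6, NULL); (6, NULL); (6, NULL); (9, Beloved); (9, Giver); (NULL, NULL)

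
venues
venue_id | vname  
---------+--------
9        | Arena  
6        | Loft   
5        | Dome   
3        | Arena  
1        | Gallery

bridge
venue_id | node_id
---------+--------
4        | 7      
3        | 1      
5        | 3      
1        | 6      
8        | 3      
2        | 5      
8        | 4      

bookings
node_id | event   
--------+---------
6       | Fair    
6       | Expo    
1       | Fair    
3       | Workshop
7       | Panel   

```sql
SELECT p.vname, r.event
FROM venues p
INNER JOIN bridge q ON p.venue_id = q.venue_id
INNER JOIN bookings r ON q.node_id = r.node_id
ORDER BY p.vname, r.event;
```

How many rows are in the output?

4

Step 1 — p INNER JOIN q on venue_id → 3 row(s).
Then INNER JOIN `bookings r` on node_id: keep only rows whose q.node_id appears in r.
Result: 4 row(s).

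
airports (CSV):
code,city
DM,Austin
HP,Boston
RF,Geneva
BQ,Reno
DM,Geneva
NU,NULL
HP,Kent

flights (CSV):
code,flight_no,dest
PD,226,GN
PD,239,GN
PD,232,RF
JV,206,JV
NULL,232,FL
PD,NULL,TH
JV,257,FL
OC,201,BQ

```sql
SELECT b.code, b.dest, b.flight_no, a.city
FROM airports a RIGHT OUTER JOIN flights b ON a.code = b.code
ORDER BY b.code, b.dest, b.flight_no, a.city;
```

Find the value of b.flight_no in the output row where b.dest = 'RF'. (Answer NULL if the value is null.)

RIGHT JOIN keeps every row from `flights`; unmatched rows get NULL for `airports`'s columns.
Matching on a.code = b.code. A NULL in a compared column never satisfies the condition.
Matched pairs: 0; unmatched b rows kept: 8.

232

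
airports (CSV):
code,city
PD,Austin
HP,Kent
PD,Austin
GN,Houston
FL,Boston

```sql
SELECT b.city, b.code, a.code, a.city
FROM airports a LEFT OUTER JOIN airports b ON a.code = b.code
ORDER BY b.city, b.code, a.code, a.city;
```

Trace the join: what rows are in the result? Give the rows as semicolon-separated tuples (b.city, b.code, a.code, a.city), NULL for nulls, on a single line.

(Austin, PD, PD, Austin); (Austin, PD, PD, Austin); (Austin, PD, PD, Austin); (Austin, PD, PD, Austin); (Boston, FL, FL, Boston); (Houston, GN, GN, Houston); (Kent, HP, HP, Kent)

LEFT JOIN keeps every row from `airports a`; unmatched rows get NULL for `airports b`'s columns.
Matching on a.code = b.code.
Matched pairs: 7; unmatched a rows kept: 0.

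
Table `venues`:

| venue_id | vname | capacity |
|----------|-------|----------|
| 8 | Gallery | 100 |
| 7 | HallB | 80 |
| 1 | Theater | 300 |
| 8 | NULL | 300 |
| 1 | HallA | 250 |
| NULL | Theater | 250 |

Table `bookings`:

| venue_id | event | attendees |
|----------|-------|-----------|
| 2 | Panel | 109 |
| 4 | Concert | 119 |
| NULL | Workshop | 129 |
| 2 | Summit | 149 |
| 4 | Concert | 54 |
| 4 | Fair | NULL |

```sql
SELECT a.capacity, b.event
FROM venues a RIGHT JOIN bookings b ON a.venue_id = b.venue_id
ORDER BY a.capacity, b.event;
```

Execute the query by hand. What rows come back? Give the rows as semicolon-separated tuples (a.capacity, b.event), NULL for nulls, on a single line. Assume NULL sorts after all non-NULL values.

RIGHT JOIN keeps every row from `bookings`; unmatched rows get NULL for `venues`'s columns.
Matching on a.venue_id = b.venue_id. A NULL in a compared column never satisfies the condition.
- a row (venue_id=8): no match.
- a row (venue_id=7): no match.
- a row (venue_id=1): no match.
- a row (venue_id=8): no match.
- a row (venue_id=1): no match.
- a row (venue_id=NULL): no match.
- 6 row(s) from b found no a partner → padded with NULL.
After projecting and ordering:
a.capacity | b.event
NULL | Concert
NULL | Concert
NULL | Fair
NULL | Panel
NULL | Summit
NULL | Workshop

(NULL, Concert); (NULL, Concert); (NULL, Fair); (NULL, Panel); (NULL, Summit); (NULL, Workshop)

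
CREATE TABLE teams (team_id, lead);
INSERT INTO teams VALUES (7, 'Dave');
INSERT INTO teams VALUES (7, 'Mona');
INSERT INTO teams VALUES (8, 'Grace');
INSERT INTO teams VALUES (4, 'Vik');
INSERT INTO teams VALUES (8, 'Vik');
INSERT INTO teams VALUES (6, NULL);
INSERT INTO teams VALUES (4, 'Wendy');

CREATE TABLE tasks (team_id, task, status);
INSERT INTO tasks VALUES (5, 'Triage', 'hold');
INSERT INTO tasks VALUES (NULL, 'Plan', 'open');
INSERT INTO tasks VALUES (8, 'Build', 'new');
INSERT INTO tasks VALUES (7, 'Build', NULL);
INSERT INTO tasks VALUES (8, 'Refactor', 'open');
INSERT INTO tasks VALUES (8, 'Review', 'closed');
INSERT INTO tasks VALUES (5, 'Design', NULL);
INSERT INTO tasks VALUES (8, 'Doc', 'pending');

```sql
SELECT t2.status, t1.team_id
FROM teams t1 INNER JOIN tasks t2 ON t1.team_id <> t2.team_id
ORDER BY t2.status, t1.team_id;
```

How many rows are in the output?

39

INNER JOIN keeps only pairs where the ON condition holds.
Matching on t1.team_id <> t2.team_id. A NULL in a compared column never satisfies the condition.
- t1 (team_id=7) pairs with 6 row(s) of t2.
- t1 (team_id=7) pairs with 6 row(s) of t2.
- t1 (team_id=8) pairs with 3 row(s) of t2.
- t1 (team_id=4) pairs with 7 row(s) of t2.
- t1 (team_id=8) pairs with 3 row(s) of t2.
- t1 (team_id=6) pairs with 7 row(s) of t2.
- t1 (team_id=4) pairs with 7 row(s) of t2.
Total: 39 rows.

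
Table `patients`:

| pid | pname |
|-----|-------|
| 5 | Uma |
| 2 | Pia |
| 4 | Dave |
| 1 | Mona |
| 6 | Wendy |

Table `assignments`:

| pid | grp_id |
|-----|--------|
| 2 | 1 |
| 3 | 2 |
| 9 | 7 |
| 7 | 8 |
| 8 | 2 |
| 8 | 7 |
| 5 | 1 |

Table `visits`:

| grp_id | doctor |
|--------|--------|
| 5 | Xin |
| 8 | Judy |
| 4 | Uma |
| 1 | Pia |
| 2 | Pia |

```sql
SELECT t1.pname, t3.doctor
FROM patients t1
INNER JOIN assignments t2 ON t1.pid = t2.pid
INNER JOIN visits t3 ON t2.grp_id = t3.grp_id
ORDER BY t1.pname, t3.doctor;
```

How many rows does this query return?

2

Step 1 — t1 INNER JOIN t2 on pid → 2 row(s).
Then INNER JOIN `visits t3` on grp_id: keep only rows whose t2.grp_id appears in t3.
Result: 2 row(s).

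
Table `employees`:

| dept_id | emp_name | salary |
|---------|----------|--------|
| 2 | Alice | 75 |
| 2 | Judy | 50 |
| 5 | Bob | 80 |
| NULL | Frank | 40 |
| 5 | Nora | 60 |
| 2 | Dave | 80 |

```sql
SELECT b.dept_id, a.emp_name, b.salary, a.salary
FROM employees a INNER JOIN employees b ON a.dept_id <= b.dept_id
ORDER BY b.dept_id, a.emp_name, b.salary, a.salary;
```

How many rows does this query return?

19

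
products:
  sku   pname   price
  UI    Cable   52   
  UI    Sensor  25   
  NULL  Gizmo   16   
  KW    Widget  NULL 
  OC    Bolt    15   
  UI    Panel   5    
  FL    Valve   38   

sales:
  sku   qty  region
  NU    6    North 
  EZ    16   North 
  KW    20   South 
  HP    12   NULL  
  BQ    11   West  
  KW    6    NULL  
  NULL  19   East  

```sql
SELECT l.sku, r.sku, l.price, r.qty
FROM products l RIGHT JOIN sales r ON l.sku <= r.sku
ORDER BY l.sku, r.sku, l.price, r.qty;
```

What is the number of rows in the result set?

10

RIGHT JOIN keeps every row from `sales`; unmatched rows get NULL for `products`'s columns.
Matching on l.sku <= r.sku. A NULL in a compared column never satisfies the condition.
Matched pairs: 7; unmatched r rows kept: 3.
Total: 7 matched + 3 padded = 10 rows.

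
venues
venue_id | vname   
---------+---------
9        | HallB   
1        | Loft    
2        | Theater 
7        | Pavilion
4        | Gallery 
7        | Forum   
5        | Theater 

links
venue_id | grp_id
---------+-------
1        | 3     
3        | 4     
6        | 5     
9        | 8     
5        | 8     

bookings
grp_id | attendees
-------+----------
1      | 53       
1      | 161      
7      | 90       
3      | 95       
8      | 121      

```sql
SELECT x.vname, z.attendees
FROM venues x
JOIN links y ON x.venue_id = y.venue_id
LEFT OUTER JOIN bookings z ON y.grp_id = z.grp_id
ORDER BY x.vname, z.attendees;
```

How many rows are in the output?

3

Evaluate left to right. First `venues x INNER JOIN links y` on venue_id: 3 row(s).
Then LEFT JOIN `bookings z` on grp_id: each of those 3 rows is kept; rows whose y.grp_id has no match in z get NULL for z's columns.
Result: 3 row(s).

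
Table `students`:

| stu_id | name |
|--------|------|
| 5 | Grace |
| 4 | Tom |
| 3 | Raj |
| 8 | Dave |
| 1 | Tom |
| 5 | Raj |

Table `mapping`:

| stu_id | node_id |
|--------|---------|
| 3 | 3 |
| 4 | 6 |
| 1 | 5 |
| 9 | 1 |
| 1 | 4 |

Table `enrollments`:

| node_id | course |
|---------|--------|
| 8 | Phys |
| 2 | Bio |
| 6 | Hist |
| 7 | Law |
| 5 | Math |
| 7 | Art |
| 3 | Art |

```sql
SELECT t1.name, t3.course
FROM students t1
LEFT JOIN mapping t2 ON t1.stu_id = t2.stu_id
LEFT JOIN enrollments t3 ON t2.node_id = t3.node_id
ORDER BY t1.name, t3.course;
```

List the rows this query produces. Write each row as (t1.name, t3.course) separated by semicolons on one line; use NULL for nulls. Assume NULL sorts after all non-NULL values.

Evaluate left to right. First `students t1 LEFT JOIN mapping t2` on stu_id: 7 row(s).
Then LEFT JOIN `enrollments t3` on node_id: each of those 7 rows is kept; rows whose t2.node_id has no match in t3 get NULL for t3's columns.

(Dave, NULL); (Grace, NULL); (Raj, Art); (Raj, NULL); (Tom, Hist); (Tom, Math); (Tom, NULL)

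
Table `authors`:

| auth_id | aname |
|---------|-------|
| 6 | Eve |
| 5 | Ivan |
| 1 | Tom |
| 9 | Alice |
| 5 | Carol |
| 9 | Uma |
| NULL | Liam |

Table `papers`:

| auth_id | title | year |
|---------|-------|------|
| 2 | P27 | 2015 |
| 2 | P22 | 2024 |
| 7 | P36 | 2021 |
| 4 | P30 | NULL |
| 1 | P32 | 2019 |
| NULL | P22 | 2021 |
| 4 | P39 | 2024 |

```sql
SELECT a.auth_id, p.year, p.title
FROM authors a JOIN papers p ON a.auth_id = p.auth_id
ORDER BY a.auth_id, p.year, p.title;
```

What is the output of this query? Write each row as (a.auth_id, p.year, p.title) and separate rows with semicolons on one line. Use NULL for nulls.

(1, 2019, P32)

INNER JOIN keeps only pairs where the ON condition holds.
Matching on a.auth_id = p.auth_id. A NULL in a compared column never satisfies the condition.
Matched pairs: 1.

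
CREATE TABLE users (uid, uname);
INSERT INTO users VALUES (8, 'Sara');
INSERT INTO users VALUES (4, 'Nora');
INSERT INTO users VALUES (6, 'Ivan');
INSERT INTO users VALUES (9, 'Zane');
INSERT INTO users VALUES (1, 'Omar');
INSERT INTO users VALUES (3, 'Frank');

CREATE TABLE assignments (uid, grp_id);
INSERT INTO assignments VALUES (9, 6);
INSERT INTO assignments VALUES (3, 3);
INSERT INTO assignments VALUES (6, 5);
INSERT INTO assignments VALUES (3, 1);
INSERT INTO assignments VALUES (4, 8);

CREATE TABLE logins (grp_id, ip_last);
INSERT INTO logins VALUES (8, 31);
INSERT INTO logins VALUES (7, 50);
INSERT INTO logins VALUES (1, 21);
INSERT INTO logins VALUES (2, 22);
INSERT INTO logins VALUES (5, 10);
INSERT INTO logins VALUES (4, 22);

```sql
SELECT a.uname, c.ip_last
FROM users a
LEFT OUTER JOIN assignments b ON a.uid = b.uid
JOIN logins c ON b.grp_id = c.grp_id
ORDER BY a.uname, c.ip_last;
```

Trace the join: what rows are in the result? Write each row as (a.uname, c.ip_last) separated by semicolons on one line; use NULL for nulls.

(Frank, 21); (Ivan, 10); (Nora, 31)

Evaluate left to right. First `users a LEFT JOIN assignments b` on uid: 7 row(s).
Then INNER JOIN `logins c` on grp_id: keep only rows whose b.grp_id appears in c.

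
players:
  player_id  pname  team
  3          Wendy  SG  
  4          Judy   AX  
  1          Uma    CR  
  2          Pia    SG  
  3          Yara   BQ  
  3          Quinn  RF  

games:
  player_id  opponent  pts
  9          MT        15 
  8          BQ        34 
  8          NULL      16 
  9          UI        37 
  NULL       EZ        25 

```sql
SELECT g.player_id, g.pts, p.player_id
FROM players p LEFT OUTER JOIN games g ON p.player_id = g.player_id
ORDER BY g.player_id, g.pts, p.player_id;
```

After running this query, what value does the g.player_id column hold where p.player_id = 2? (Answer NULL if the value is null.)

NULL

LEFT JOIN keeps every row from `players`; unmatched rows get NULL for `games`'s columns.
Matching on p.player_id = g.player_id. A NULL in a compared column never satisfies the condition.
- p row (player_id=3): no match → kept, g columns NULL.
- p row (player_id=4): no match → kept, g columns NULL.
- p row (player_id=1): no match → kept, g columns NULL.
- p row (player_id=2): no match → kept, g columns NULL.
- p row (player_id=3): no match → kept, g columns NULL.
- p row (player_id=3): no match → kept, g columns NULL.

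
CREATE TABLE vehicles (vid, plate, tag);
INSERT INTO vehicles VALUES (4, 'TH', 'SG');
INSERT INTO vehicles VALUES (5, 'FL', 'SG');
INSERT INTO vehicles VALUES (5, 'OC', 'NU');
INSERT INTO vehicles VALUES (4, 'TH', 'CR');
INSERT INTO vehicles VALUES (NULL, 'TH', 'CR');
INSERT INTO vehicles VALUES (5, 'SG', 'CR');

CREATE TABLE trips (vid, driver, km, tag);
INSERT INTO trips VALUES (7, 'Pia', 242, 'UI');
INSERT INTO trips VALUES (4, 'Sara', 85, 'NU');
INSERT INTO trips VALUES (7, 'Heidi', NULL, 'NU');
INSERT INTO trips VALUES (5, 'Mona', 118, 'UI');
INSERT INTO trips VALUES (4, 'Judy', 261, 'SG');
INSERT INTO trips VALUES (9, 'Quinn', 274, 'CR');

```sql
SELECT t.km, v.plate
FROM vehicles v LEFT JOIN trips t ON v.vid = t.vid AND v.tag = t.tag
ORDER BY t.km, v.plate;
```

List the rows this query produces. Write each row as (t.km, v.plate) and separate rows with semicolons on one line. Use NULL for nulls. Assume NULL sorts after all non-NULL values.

LEFT JOIN keeps every row from `vehicles`; unmatched rows get NULL for `trips`'s columns.
Matching on v.vid = t.vid AND v.tag = t.tag. A NULL in a compared column never satisfies the condition.
- v (vid=4, tag=SG) pairs with 1 row(s) of t.
- v (vid=5, tag=SG) has no partner → padded with NULL.
- v (vid=5, tag=NU) has no partner → padded with NULL.
- v (vid=4, tag=CR) has no partner → padded with NULL.
- v (vid=NULL, tag=CR) has no partner → padded with NULL.
- v (vid=5, tag=CR) has no partner → padded with NULL.
After projecting and ordering:
t.km | v.plate
261 | TH
NULL | FL
NULL | OC
NULL | SG
NULL | TH
NULL | TH

(261, TH); (NULL, FL); (NULL, OC); (NULL, SG); (NULL, TH); (NULL, TH)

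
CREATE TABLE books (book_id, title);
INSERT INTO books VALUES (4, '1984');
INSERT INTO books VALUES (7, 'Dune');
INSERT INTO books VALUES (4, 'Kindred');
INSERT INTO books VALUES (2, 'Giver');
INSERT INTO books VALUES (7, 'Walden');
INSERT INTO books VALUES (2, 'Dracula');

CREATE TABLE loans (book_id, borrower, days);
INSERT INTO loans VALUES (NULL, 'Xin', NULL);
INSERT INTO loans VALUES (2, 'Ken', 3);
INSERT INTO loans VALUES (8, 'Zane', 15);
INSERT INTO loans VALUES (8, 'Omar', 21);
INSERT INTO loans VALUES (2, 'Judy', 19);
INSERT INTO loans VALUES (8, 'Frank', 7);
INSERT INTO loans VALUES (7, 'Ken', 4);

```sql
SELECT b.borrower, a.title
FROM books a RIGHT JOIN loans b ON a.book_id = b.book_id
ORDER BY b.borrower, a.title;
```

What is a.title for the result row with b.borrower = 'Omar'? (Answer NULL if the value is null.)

RIGHT JOIN keeps every row from `loans`; unmatched rows get NULL for `books`'s columns.
Matching on a.book_id = b.book_id. A NULL in a compared column never satisfies the condition.
Matched pairs: 6; unmatched b rows kept: 4.

NULL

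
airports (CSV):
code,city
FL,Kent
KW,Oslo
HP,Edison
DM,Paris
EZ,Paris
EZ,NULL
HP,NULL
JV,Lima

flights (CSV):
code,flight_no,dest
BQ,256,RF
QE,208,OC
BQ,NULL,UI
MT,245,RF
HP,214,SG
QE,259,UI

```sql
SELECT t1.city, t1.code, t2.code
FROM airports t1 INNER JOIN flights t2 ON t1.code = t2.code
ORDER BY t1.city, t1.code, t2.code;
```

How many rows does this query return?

2

INNER JOIN keeps only pairs where the ON condition holds.
Matching on t1.code = t2.code.
Matched pairs: 2.
Total: 2 rows.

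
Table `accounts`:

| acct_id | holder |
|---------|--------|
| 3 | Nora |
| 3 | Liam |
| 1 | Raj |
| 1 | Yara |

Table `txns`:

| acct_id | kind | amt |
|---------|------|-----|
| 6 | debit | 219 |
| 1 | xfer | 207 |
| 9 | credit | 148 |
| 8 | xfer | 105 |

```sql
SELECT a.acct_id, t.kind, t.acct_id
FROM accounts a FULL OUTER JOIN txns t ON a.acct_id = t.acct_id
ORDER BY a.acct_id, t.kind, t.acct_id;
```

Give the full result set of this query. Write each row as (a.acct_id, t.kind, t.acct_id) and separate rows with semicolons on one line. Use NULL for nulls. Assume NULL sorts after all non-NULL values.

FULL OUTER JOIN keeps every row from both sides; unmatched rows get NULL for the other side's columns.
Matching on a.acct_id = t.acct_id.
- a row (acct_id=3): no match → kept, t columns NULL.
- a row (acct_id=3): no match → kept, t columns NULL.
- a row (acct_id=1): matches 1 t row(s) → 1 output row(s).
- a row (acct_id=1): matches 1 t row(s) → 1 output row(s).
- 3 t row(s) had no a match → kept, a columns NULL.
After projecting and ordering:
a.acct_id | t.kind | t.acct_id
1 | xfer | 1
1 | xfer | 1
3 | NULL | NULL
3 | NULL | NULL
NULL | credit | 9
NULL | debit | 6
NULL | xfer | 8

(1, xfer, 1); (1, xfer, 1); (3, NULL, NULL); (3, NULL, NULL); (NULL, credit, 9); (NULL, debit, 6); (NULL, xfer, 8)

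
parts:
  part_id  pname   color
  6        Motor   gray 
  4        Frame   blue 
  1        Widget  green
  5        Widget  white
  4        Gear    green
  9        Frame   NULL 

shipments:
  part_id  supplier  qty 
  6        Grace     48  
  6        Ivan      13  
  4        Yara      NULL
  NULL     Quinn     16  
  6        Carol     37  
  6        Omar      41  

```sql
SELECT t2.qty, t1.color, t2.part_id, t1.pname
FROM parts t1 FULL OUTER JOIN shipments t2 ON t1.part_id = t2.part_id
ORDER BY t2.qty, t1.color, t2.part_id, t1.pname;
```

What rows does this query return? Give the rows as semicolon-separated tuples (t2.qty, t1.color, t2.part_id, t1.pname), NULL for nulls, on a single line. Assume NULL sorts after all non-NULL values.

FULL OUTER JOIN keeps every row from both sides; unmatched rows get NULL for the other side's columns.
Matching on t1.part_id = t2.part_id. A NULL in a compared column never satisfies the condition.
- part_id=6: 4 matching t2 row(s), so 4 row(s) emitted.
- part_id=4: 1 matching t2 row(s), so 1 row(s) emitted.
- part_id=1: no t2 row matches, row kept with t2 columns NULL.
- part_id=5: no t2 row matches, row kept with t2 columns NULL.
- part_id=4: 1 matching t2 row(s), so 1 row(s) emitted.
- part_id=9: no t2 row matches, row kept with t2 columns NULL.
- 1 row(s) from t2 found no t1 partner → padded with NULL.
After projecting and ordering:
t2.qty | t1.color | t2.part_id | t1.pname
13 | gray | 6 | Motor
16 | NULL | NULL | NULL
37 | gray | 6 | Motor
41 | gray | 6 | Motor
48 | gray | 6 | Motor
NULL | blue | 4 | Frame
NULL | green | 4 | Gear
NULL | green | NULL | Widget
NULL | white | NULL | Widget
NULL | NULL | NULL | Frame

(13, gray, 6, Motor); (16, NULL, NULL, NULL); (37, gray, 6, Motor); (41, gray, 6, Motor); (48, gray, 6, Motor); (NULL, blue, 4, Frame); (NULL, green, 4, Gear); (NULL, green, NULL, Widget); (NULL, white, NULL, Widget); (NULL, NULL, NULL, Frame)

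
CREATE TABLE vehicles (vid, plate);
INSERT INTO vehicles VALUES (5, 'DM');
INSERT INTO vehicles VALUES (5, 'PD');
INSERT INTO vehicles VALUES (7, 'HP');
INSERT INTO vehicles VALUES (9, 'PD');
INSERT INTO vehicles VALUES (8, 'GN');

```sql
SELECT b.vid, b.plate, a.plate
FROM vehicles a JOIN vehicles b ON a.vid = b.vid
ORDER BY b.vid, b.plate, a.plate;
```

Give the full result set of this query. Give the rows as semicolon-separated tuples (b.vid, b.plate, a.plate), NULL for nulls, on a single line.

INNER JOIN keeps only pairs where the ON condition holds.
Matching on a.vid = b.vid.
Matched pairs: 7.

(5, DM, DM); (5, DM, PD); (5, PD, DM); (5, PD, PD); (7, HP, HP); (8, GN, GN); (9, PD, PD)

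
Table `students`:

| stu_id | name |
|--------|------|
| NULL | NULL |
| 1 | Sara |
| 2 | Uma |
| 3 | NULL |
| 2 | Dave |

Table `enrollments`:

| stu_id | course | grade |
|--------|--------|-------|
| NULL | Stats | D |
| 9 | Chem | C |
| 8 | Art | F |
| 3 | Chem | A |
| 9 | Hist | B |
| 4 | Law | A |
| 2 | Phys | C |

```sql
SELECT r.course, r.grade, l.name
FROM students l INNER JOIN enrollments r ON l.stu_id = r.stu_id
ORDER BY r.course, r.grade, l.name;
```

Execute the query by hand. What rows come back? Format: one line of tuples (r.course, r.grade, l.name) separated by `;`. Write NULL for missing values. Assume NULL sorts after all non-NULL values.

(Chem, A, NULL); (Phys, C, Dave); (Phys, C, Uma)

INNER JOIN keeps only pairs where the ON condition holds.
Matching on l.stu_id = r.stu_id. A NULL in a compared column never satisfies the condition.
- l (stu_id=NULL) has no partner → excluded.
- l (stu_id=1) has no partner → excluded.
- l (stu_id=2) pairs with 1 row(s) of r.
- l (stu_id=3) pairs with 1 row(s) of r.
- l (stu_id=2) pairs with 1 row(s) of r.
After projecting and ordering:
r.course | r.grade | l.name
Chem | A | NULL
Phys | C | Dave
Phys | C | Uma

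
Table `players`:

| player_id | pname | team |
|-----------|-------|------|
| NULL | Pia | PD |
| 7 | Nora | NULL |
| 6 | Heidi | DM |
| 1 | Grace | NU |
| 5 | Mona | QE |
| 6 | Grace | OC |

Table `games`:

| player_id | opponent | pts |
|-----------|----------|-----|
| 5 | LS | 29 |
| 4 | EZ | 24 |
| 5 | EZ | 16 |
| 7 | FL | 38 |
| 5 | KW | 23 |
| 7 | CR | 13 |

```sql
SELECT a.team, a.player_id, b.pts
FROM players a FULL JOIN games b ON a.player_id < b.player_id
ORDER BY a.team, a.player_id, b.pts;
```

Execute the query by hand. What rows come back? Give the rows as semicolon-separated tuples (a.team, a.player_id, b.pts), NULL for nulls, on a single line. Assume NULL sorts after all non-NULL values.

FULL OUTER JOIN keeps every row from both sides; unmatched rows get NULL for the other side's columns.
Matching on a.player_id < b.player_id. A NULL in a compared column never satisfies the condition.
- a row (player_id=NULL): no match → kept, b columns NULL.
- a row (player_id=7): no match → kept, b columns NULL.
- a row (player_id=6): matches 2 b row(s) → 2 output row(s).
- a row (player_id=1): matches 6 b row(s) → 6 output row(s).
- a row (player_id=5): matches 2 b row(s) → 2 output row(s).
- a row (player_id=6): matches 2 b row(s) → 2 output row(s).

(DM, 6, 13); (DM, 6, 38); (NU, 1, 13); (NU, 1, 16); (NU, 1, 23); (NU, 1, 24); (NU, 1, 29); (NU, 1, 38); (OC, 6, 13); (OC, 6, 38); (PD, NULL, NULL); (QE, 5, 13); (QE, 5, 38); (NULL, 7, NULL)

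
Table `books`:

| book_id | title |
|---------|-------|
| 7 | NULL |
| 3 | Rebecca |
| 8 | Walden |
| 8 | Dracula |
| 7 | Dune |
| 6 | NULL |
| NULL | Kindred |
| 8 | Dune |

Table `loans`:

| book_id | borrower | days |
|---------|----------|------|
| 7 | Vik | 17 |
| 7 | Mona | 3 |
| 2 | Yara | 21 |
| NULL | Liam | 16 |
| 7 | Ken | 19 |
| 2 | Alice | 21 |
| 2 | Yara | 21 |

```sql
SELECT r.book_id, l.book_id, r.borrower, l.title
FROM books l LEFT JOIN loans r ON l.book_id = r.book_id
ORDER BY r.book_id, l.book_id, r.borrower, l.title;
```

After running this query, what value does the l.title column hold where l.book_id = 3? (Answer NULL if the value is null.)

Rebecca

LEFT JOIN keeps every row from `books`; unmatched rows get NULL for `loans`'s columns.
Matching on l.book_id = r.book_id. A NULL in a compared column never satisfies the condition.
- l (book_id=7) pairs with 3 row(s) of r.
- l (book_id=3) has no partner → padded with NULL.
- l (book_id=8) has no partner → padded with NULL.
- l (book_id=8) has no partner → padded with NULL.
- l (book_id=7) pairs with 3 row(s) of r.
- l (book_id=6) has no partner → padded with NULL.
- l (book_id=NULL) has no partner → padded with NULL.
- l (book_id=8) has no partner → padded with NULL.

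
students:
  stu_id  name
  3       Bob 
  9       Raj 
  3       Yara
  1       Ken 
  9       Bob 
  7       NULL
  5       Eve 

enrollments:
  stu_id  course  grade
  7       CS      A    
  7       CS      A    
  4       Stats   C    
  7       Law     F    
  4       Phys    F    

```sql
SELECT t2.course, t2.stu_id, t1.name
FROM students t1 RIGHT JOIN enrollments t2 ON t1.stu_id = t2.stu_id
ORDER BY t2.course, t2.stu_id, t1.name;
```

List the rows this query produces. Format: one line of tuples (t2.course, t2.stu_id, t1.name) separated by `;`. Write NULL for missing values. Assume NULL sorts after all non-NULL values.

RIGHT JOIN keeps every row from `enrollments`; unmatched rows get NULL for `students`'s columns.
Matching on t1.stu_id = t2.stu_id.
Matched pairs: 3; unmatched t2 rows kept: 2.

(CS, 7, NULL); (CS, 7, NULL); (Law, 7, NULL); (Phys, 4, NULL); (Stats, 4, NULL)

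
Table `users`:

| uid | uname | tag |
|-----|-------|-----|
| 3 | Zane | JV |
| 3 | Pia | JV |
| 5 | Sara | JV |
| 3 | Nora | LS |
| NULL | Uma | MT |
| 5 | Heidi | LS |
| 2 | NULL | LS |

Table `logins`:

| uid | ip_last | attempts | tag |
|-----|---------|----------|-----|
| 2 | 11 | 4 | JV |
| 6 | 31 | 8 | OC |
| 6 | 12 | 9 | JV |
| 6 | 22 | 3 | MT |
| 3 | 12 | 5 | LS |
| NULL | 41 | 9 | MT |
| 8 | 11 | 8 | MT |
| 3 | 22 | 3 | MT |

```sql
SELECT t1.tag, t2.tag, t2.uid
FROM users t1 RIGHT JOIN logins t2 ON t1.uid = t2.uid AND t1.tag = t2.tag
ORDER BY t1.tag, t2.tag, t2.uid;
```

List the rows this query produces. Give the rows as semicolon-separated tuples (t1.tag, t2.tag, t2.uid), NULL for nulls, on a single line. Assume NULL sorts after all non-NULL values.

RIGHT JOIN keeps every row from `logins`; unmatched rows get NULL for `users`'s columns.
Matching on t1.uid = t2.uid AND t1.tag = t2.tag. A NULL in a compared column never satisfies the condition.
- uid=3, tag=JV: no matching t2 row.
- uid=3, tag=JV: no matching t2 row.
- uid=5, tag=JV: no matching t2 row.
- uid=3, tag=LS: 1 matching t2 row(s), so 1 row(s) emitted.
- uid=NULL, tag=MT: no matching t2 row.
- uid=5, tag=LS: no matching t2 row.
- uid=2, tag=LS: no matching t2 row.
- 7 row(s) from t2 found no t1 partner → padded with NULL.
After projecting and ordering:
t1.tag | t2.tag | t2.uid
LS | LS | 3
NULL | JV | 2
NULL | JV | 6
NULL | MT | 3
NULL | MT | 6
NULL | MT | 8
NULL | MT | NULL
NULL | OC | 6

(LS, LS, 3); (NULL, JV, 2); (NULL, JV, 6); (NULL, MT, 3); (NULL, MT, 6); (NULL, MT, 8); (NULL, MT, NULL); (NULL, OC, 6)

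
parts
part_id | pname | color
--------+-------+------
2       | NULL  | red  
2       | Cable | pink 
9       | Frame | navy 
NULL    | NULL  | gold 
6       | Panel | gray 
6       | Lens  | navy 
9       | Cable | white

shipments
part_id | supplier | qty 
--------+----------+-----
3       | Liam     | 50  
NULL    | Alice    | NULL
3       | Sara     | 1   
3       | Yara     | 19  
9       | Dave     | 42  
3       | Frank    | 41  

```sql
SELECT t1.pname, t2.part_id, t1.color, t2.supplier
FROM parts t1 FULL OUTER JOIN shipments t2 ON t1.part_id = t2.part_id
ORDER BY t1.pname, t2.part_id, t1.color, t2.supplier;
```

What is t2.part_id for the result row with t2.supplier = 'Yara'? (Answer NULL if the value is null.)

FULL OUTER JOIN keeps every row from both sides; unmatched rows get NULL for the other side's columns.
Matching on t1.part_id = t2.part_id. A NULL in a compared column never satisfies the condition.
- t1 row (part_id=2): no match → kept, t2 columns NULL.
- t1 row (part_id=2): no match → kept, t2 columns NULL.
- t1 row (part_id=9): matches 1 t2 row(s) → 1 output row(s).
- t1 row (part_id=NULL): no match → kept, t2 columns NULL.
- t1 row (part_id=6): no match → kept, t2 columns NULL.
- t1 row (part_id=6): no match → kept, t2 columns NULL.
- t1 row (part_id=9): matches 1 t2 row(s) → 1 output row(s).
- 5 row(s) from t2 found no t1 partner → padded with NULL.

3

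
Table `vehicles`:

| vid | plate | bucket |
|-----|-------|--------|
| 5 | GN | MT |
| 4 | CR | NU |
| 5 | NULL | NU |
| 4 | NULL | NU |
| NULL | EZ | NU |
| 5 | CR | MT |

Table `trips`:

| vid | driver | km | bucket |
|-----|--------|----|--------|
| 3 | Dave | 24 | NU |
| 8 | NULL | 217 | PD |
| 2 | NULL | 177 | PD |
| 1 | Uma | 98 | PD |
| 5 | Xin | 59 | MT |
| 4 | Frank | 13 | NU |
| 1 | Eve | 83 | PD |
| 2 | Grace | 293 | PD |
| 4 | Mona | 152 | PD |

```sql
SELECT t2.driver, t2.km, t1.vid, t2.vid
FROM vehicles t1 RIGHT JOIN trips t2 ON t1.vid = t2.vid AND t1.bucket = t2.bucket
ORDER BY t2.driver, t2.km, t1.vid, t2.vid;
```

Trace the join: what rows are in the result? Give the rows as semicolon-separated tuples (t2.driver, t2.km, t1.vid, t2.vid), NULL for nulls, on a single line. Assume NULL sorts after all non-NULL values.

RIGHT JOIN keeps every row from `trips`; unmatched rows get NULL for `vehicles`'s columns.
Matching on t1.vid = t2.vid AND t1.bucket = t2.bucket. A NULL in a compared column never satisfies the condition.
Matched pairs: 4; unmatched t2 rows kept: 7.

(Dave, 24, NULL, 3); (Eve, 83, NULL, 1); (Frank, 13, 4, 4); (Frank, 13, 4, 4); (Grace, 293, NULL, 2); (Mona, 152, NULL, 4); (Uma, 98, NULL, 1); (Xin, 59, 5, 5); (Xin, 59, 5, 5); (NULL, 177, NULL, 2); (NULL, 217, NULL, 8)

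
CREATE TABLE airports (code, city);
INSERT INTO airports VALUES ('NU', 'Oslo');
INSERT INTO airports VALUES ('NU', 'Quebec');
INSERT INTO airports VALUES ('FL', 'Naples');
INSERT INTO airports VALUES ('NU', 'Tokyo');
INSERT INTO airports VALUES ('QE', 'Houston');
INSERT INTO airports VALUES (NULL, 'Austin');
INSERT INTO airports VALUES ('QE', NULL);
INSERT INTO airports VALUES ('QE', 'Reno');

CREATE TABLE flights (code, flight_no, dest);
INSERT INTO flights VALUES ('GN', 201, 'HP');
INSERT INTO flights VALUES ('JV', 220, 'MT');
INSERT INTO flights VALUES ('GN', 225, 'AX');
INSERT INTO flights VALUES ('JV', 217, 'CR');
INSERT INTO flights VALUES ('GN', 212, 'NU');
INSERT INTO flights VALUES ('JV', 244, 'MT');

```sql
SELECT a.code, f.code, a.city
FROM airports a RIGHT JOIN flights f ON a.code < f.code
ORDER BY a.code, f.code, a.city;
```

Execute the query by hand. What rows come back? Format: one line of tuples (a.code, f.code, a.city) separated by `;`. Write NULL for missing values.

(FL, GN, Naples); (FL, GN, Naples); (FL, GN, Naples); (FL, JV, Naples); (FL, JV, Naples); (FL, JV, Naples)

RIGHT JOIN keeps every row from `flights`; unmatched rows get NULL for `airports`'s columns.
Matching on a.code < f.code. A NULL in a compared column never satisfies the condition.
- a (code=NU) has no partner in f.
- a (code=NU) has no partner in f.
- a (code=FL) pairs with 6 row(s) of f.
- a (code=NU) has no partner in f.
- a (code=QE) has no partner in f.
- a (code=NULL) has no partner in f.
- a (code=QE) has no partner in f.
- a (code=QE) has no partner in f.
- every f row matched at least one a row.
After projecting and ordering:
a.code | f.code | a.city
FL | GN | Naples
FL | GN | Naples
FL | GN | Naples
FL | JV | Naples
FL | JV | Naples
FL | JV | Naples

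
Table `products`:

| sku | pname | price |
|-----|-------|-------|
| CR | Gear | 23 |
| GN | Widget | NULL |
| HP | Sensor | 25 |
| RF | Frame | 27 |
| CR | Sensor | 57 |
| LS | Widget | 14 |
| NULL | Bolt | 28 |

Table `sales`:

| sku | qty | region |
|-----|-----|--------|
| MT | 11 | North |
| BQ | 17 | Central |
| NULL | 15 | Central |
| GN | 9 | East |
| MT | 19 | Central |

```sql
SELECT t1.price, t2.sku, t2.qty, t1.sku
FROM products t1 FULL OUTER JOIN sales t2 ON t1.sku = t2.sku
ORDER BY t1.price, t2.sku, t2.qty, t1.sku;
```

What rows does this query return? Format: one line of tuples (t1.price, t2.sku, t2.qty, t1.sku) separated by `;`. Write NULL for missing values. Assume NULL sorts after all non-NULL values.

(14, NULL, NULL, LS); (23, NULL, NULL, CR); (25, NULL, NULL, HP); (27, NULL, NULL, RF); (28, NULL, NULL, NULL); (57, NULL, NULL, CR); (NULL, BQ, 17, NULL); (NULL, GN, 9, GN); (NULL, MT, 11, NULL); (NULL, MT, 19, NULL); (NULL, NULL, 15, NULL)

FULL OUTER JOIN keeps every row from both sides; unmatched rows get NULL for the other side's columns.
Matching on t1.sku = t2.sku. A NULL in a compared column never satisfies the condition.
- t1 (sku=CR) has no partner → padded with NULL.
- t1 (sku=GN) pairs with 1 row(s) of t2.
- t1 (sku=HP) has no partner → padded with NULL.
- t1 (sku=RF) has no partner → padded with NULL.
- t1 (sku=CR) has no partner → padded with NULL.
- t1 (sku=LS) has no partner → padded with NULL.
- t1 (sku=NULL) has no partner → padded with NULL.
- plus 4 unmatched t2 row(s), each kept with NULL t1 columns.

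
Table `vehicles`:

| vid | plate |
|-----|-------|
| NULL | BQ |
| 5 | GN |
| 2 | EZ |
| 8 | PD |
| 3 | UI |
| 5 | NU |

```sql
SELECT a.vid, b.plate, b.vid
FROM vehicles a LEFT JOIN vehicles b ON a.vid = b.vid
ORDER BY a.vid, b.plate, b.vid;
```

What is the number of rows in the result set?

8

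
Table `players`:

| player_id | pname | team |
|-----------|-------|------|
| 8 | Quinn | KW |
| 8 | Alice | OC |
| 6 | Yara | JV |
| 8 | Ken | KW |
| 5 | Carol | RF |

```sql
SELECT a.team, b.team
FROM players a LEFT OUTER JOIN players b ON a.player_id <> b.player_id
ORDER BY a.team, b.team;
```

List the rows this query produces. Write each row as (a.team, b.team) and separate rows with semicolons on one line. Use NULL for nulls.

LEFT JOIN keeps every row from `players a`; unmatched rows get NULL for `players b`'s columns.
Matching on a.player_id <> b.player_id.
- a (player_id=8) pairs with 2 row(s) of b.
- a (player_id=8) pairs with 2 row(s) of b.
- a (player_id=6) pairs with 4 row(s) of b.
- a (player_id=8) pairs with 2 row(s) of b.
- a (player_id=5) pairs with 4 row(s) of b.

(JV, KW); (JV, KW); (JV, OC); (JV, RF); (KW, JV); (KW, JV); (KW, RF); (KW, RF); (OC, JV); (OC, RF); (RF, JV); (RF, KW); (RF, KW); (RF, OC)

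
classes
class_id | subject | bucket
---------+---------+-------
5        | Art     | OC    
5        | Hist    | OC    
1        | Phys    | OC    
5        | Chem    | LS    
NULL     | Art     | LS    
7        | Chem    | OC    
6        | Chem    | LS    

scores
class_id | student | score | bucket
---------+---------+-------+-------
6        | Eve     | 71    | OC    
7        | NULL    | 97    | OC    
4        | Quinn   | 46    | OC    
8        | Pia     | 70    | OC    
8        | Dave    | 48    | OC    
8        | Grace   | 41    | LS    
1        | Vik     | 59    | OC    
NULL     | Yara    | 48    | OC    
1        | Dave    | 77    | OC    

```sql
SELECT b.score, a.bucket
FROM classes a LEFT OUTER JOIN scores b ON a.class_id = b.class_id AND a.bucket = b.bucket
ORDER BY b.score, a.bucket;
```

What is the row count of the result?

8

LEFT JOIN keeps every row from `classes`; unmatched rows get NULL for `scores`'s columns.
Matching on a.class_id = b.class_id AND a.bucket = b.bucket. A NULL in a compared column never satisfies the condition.
Matched pairs: 3; unmatched a rows kept: 5.
Total: 3 matched + 5 padded = 8 rows.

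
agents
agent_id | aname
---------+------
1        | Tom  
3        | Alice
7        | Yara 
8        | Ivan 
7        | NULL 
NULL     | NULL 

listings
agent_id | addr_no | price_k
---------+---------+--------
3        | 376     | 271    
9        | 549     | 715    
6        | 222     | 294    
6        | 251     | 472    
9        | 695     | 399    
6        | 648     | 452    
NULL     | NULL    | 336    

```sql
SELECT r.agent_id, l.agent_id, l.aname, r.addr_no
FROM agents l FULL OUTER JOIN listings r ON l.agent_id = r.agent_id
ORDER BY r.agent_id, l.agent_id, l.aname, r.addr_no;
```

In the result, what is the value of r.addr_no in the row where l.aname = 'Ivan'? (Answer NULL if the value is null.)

NULL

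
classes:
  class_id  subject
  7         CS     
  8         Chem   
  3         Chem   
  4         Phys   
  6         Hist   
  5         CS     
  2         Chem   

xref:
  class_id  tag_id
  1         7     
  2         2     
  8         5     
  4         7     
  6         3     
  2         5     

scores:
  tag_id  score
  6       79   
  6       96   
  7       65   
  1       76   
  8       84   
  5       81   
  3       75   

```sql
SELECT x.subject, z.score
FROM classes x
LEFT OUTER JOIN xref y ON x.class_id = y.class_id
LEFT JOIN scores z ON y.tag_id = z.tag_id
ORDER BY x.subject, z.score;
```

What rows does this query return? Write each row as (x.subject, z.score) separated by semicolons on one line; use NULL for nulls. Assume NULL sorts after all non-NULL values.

Evaluate left to right. First `classes x LEFT JOIN xref y` on class_id: 8 row(s).
Then LEFT JOIN `scores z` on tag_id: each of those 8 rows is kept; rows whose y.tag_id has no match in z get NULL for z's columns.

(CS, NULL); (CS, NULL); (Chem, 81); (Chem, 81); (Chem, NULL); (Chem, NULL); (Hist, 75); (Phys, 65)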